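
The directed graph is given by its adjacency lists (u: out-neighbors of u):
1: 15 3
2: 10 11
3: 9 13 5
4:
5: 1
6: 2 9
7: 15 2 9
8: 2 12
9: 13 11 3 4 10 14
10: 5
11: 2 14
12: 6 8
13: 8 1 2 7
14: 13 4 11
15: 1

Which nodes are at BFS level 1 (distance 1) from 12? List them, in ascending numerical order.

Level 0: 12
Level 1: 6, 8
Level 2: 2, 9
Level 3: 3, 4, 10, 11, 13, 14
Level 4: 1, 5, 7
Level 5: 15

6, 8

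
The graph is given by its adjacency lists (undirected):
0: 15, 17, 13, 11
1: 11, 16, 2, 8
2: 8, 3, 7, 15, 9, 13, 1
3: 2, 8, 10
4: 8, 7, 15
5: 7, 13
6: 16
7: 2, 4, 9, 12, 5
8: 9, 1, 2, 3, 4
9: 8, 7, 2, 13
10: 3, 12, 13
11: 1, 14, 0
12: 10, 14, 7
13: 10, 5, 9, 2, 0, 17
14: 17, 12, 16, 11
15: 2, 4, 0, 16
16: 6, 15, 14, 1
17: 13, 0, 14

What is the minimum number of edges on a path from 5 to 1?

Level 0: 5
Level 1: 7, 13
Level 2: 0, 2, 4, 9, 10, 12, 17
Level 3: 1, 3, 8, 11, 14, 15
Level 4: 16
Level 5: 6
1 first appears at level 3.

3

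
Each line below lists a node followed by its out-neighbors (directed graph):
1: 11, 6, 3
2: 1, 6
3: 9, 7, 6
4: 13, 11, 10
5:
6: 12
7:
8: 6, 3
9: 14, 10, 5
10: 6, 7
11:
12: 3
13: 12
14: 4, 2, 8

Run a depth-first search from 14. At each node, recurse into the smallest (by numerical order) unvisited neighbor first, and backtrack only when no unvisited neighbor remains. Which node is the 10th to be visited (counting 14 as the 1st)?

Visit 14
14 → 2
2 → 1
1 → 3
3 → 6
6 → 12
3 → 7
3 → 9
9 → 5
9 → 10
1 → 11
14 → 4
4 → 13
14 → 8

Visit order: 14, 2, 1, 3, 6, 12, 7, 9, 5, 10, 11, 4, 13, 8

10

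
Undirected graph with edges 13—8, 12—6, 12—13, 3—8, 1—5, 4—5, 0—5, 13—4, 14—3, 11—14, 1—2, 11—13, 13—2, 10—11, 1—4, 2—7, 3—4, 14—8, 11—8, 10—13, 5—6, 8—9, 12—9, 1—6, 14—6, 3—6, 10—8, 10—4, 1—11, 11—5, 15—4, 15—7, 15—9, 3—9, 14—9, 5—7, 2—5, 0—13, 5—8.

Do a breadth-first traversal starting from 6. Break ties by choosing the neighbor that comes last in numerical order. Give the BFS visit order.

6 → 14 → 12 → 5 → 3 → 1 → 11 → 9 → 8 → 13 → 7 → 4 → 2 → 0 → 10 → 15

Visit 6; enqueue 14, 12, 5, 3, 1 → queue [14, 12, 5, 3, 1]
Visit 14; enqueue 11, 9, 8 → queue [12, 5, 3, 1, 11, 9, 8]
Visit 12; enqueue 13 → queue [5, 3, 1, 11, 9, 8, 13]
Visit 5; enqueue 7, 4, 2, 0 → queue [3, 1, 11, 9, 8, 13, 7, 4, 2, 0]
Visit 3 → queue [1, 11, 9, 8, 13, 7, 4, 2, 0]
Visit 1 → queue [11, 9, 8, 13, 7, 4, 2, 0]
Visit 11; enqueue 10 → queue [9, 8, 13, 7, 4, 2, 0, 10]
Visit 9; enqueue 15 → queue [8, 13, 7, 4, 2, 0, 10, 15]
Visit 8 → queue [13, 7, 4, 2, 0, 10, 15]
Visit 13 → queue [7, 4, 2, 0, 10, 15]
Visit 7 → queue [4, 2, 0, 10, 15]
Visit 4 → queue [2, 0, 10, 15]
Visit 2 → queue [0, 10, 15]
Visit 0 → queue [10, 15]
Visit 10 → queue [15]
Visit 15 → queue []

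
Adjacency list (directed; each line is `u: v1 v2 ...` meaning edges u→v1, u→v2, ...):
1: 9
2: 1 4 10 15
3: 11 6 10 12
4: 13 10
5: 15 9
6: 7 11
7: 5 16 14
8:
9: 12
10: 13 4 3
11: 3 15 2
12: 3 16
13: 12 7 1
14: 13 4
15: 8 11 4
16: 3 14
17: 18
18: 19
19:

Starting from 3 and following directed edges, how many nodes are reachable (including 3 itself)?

16

BFS from 3 visits: 3, 12, 11, 10, 6, 16, 15, 2, 13, 4, 7, 14, 8, 1, 5, 9
Reachable nodes: 16 of 19 total.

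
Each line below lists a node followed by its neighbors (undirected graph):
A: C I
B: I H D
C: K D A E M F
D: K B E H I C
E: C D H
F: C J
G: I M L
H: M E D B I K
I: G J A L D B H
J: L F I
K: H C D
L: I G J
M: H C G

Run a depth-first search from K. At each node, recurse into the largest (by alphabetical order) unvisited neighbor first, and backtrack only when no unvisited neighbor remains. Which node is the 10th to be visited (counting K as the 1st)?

Visit K
K → H
H → M
M → G
G → L
L → J
J → I
I → D
D → E
E → C
C → F
C → A
D → B

Visit order: K, H, M, G, L, J, I, D, E, C, F, A, B

C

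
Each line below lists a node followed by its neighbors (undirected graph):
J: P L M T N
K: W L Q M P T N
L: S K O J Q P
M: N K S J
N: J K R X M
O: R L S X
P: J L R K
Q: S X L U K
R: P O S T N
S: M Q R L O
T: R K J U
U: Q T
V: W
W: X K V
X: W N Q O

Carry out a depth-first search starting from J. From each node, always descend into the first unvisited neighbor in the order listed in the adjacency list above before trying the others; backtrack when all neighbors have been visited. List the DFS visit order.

J, P, L, S, M, N, K, W, X, Q, U, T, R, O, V

Visit J
J → P
P → L
L → S
S → M
M → N
N → K
K → W
W → X
X → Q
Q → U
U → T
T → R
R → O
W → V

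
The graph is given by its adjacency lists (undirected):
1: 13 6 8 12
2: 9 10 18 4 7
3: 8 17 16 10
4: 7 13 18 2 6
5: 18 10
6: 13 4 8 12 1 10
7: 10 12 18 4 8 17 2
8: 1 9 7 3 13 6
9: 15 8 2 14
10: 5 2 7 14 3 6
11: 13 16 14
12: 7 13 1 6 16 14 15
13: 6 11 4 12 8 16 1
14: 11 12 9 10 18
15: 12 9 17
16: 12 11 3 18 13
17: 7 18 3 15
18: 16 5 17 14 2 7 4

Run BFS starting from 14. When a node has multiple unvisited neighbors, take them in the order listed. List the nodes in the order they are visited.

14 11 12 9 10 18 13 16 7 1 6 15 8 2 5 3 17 4

Visit 14; enqueue 11, 12, 9, 10, 18 → queue [11, 12, 9, 10, 18]
Visit 11; enqueue 13, 16 → queue [12, 9, 10, 18, 13, 16]
Visit 12; enqueue 7, 1, 6, 15 → queue [9, 10, 18, 13, 16, 7, 1, 6, 15]
Visit 9; enqueue 8, 2 → queue [10, 18, 13, 16, 7, 1, 6, 15, 8, 2]
Visit 10; enqueue 5, 3 → queue [18, 13, 16, 7, 1, 6, 15, 8, 2, 5, 3]
Visit 18; enqueue 17, 4 → queue [13, 16, 7, 1, 6, 15, 8, 2, 5, 3, 17, 4]
Visit 13 → queue [16, 7, 1, 6, 15, 8, 2, 5, 3, 17, 4]
Visit 16 → queue [7, 1, 6, 15, 8, 2, 5, 3, 17, 4]
Visit 7 → queue [1, 6, 15, 8, 2, 5, 3, 17, 4]
Visit 1 → queue [6, 15, 8, 2, 5, 3, 17, 4]
Visit 6 → queue [15, 8, 2, 5, 3, 17, 4]
Visit 15 → queue [8, 2, 5, 3, 17, 4]
Visit 8 → queue [2, 5, 3, 17, 4]
Visit 2 → queue [5, 3, 17, 4]
Visit 5 → queue [3, 17, 4]
Visit 3 → queue [17, 4]
Visit 17 → queue [4]
Visit 4 → queue []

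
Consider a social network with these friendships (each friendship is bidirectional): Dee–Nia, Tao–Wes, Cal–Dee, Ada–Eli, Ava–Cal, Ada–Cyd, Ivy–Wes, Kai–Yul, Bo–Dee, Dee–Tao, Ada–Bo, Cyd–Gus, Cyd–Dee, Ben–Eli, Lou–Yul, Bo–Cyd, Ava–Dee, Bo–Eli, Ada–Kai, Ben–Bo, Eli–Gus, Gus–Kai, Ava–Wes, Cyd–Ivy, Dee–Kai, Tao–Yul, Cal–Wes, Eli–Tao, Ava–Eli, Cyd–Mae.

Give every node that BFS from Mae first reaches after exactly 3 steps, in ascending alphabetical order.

Level 0: Mae
Level 1: Cyd
Level 2: Ada, Bo, Dee, Gus, Ivy
Level 3: Ava, Ben, Cal, Eli, Kai, Nia, Tao, Wes
Level 4: Yul
Level 5: Lou

Ava, Ben, Cal, Eli, Kai, Nia, Tao, Wes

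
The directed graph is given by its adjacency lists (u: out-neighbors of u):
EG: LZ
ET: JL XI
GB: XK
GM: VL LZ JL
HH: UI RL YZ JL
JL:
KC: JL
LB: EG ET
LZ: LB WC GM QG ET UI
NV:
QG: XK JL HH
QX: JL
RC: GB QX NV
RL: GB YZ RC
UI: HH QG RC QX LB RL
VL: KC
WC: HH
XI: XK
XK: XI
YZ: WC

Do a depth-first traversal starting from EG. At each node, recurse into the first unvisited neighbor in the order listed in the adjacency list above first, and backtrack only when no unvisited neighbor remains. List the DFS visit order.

Visit EG
EG → LZ
LZ → LB
LB → ET
ET → JL
ET → XI
XI → XK
LZ → WC
WC → HH
HH → UI
UI → QG
UI → RC
RC → GB
RC → QX
RC → NV
UI → RL
RL → YZ
LZ → GM
GM → VL
VL → KC

EG, LZ, LB, ET, JL, XI, XK, WC, HH, UI, QG, RC, GB, QX, NV, RL, YZ, GM, VL, KC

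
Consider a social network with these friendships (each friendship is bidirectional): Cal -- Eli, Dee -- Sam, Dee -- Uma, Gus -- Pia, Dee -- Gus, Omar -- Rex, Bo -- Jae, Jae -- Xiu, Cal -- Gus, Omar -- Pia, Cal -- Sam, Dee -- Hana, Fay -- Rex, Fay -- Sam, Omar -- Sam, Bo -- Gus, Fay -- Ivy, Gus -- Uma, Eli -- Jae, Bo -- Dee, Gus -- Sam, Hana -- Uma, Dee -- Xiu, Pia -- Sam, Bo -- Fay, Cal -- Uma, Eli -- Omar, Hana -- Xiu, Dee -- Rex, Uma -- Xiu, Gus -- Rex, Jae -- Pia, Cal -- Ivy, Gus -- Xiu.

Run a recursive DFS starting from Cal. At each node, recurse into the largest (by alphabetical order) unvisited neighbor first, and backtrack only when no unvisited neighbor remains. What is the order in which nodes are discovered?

Cal -> Uma -> Xiu -> Jae -> Pia -> Sam -> Omar -> Rex -> Gus -> Dee -> Hana -> Bo -> Fay -> Ivy -> Eli

Visit Cal
Cal → Uma
Uma → Xiu
Xiu → Jae
Jae → Pia
Pia → Sam
Sam → Omar
Omar → Rex
Rex → Gus
Gus → Dee
Dee → Hana
Dee → Bo
Bo → Fay
Fay → Ivy
Omar → Eli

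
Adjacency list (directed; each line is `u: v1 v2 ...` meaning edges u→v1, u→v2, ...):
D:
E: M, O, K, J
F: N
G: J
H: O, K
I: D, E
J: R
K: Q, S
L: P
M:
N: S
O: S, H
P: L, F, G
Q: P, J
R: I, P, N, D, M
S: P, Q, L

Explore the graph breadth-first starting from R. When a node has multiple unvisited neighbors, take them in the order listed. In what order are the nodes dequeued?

Visit R; enqueue I, P, N, D, M → queue [I, P, N, D, M]
Visit I; enqueue E → queue [P, N, D, M, E]
Visit P; enqueue L, F, G → queue [N, D, M, E, L, F, G]
Visit N; enqueue S → queue [D, M, E, L, F, G, S]
Visit D → queue [M, E, L, F, G, S]
Visit M → queue [E, L, F, G, S]
Visit E; enqueue O, K, J → queue [L, F, G, S, O, K, J]
Visit L → queue [F, G, S, O, K, J]
Visit F → queue [G, S, O, K, J]
Visit G → queue [S, O, K, J]
Visit S; enqueue Q → queue [O, K, J, Q]
Visit O; enqueue H → queue [K, J, Q, H]
Visit K → queue [J, Q, H]
Visit J → queue [Q, H]
Visit Q → queue [H]
Visit H → queue []

R -> I -> P -> N -> D -> M -> E -> L -> F -> G -> S -> O -> K -> J -> Q -> H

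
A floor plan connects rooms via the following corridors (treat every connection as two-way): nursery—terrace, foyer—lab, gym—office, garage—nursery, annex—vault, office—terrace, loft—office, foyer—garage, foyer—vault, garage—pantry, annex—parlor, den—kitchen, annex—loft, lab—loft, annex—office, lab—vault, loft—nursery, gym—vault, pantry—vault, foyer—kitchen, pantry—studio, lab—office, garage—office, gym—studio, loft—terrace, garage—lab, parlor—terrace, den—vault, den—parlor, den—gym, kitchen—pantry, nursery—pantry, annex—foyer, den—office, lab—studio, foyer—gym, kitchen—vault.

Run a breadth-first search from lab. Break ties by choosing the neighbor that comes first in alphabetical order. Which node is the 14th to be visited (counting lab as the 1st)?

Visit lab; enqueue foyer, garage, loft, office, studio, vault → queue [foyer, garage, loft, office, studio, vault]
Visit foyer; enqueue annex, gym, kitchen → queue [garage, loft, office, studio, vault, annex, gym, kitchen]
Visit garage; enqueue nursery, pantry → queue [loft, office, studio, vault, annex, gym, kitchen, nursery, pantry]
Visit loft; enqueue terrace → queue [office, studio, vault, annex, gym, kitchen, nursery, pantry, terrace]
Visit office; enqueue den → queue [studio, vault, annex, gym, kitchen, nursery, pantry, terrace, den]
Visit studio → queue [vault, annex, gym, kitchen, nursery, pantry, terrace, den]
Visit vault → queue [annex, gym, kitchen, nursery, pantry, terrace, den]
Visit annex; enqueue parlor → queue [gym, kitchen, nursery, pantry, terrace, den, parlor]
Visit gym → queue [kitchen, nursery, pantry, terrace, den, parlor]
Visit kitchen → queue [nursery, pantry, terrace, den, parlor]
Visit nursery → queue [pantry, terrace, den, parlor]
Visit pantry → queue [terrace, den, parlor]
Visit terrace → queue [den, parlor]
Visit den → queue [parlor]
Visit parlor → queue []

Visit order: lab, foyer, garage, loft, office, studio, vault, annex, gym, kitchen, nursery, pantry, terrace, den, parlor

den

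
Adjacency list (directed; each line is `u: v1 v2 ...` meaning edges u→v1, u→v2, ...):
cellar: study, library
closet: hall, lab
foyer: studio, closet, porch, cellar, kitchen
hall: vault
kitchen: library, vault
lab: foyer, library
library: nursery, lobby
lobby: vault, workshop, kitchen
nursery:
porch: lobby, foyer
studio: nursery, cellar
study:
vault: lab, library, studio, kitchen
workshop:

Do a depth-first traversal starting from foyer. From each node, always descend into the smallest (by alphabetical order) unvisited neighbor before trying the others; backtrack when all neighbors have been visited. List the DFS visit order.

Visit foyer
foyer → cellar
cellar → library
library → lobby
lobby → kitchen
kitchen → vault
vault → lab
vault → studio
studio → nursery
lobby → workshop
cellar → study
foyer → closet
closet → hall
foyer → porch

foyer -> cellar -> library -> lobby -> kitchen -> vault -> lab -> studio -> nursery -> workshop -> study -> closet -> hall -> porch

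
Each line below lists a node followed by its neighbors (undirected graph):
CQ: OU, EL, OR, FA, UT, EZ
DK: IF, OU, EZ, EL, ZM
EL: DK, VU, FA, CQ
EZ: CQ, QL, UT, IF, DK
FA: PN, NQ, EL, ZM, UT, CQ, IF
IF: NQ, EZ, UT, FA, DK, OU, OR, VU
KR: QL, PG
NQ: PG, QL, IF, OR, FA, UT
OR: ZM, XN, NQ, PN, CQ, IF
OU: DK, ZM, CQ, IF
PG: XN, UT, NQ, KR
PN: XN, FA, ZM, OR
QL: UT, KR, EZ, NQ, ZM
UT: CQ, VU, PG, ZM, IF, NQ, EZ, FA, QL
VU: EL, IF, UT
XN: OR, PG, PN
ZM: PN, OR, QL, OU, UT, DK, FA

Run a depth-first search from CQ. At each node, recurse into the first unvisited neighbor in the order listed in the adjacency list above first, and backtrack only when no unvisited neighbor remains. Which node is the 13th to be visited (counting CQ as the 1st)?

VU

Visit CQ
CQ → OU
OU → DK
DK → IF
IF → NQ
NQ → PG
PG → XN
XN → OR
OR → ZM
ZM → PN
PN → FA
FA → EL
EL → VU
VU → UT
UT → EZ
EZ → QL
QL → KR

Visit order: CQ, OU, DK, IF, NQ, PG, XN, OR, ZM, PN, FA, EL, VU, UT, EZ, QL, KR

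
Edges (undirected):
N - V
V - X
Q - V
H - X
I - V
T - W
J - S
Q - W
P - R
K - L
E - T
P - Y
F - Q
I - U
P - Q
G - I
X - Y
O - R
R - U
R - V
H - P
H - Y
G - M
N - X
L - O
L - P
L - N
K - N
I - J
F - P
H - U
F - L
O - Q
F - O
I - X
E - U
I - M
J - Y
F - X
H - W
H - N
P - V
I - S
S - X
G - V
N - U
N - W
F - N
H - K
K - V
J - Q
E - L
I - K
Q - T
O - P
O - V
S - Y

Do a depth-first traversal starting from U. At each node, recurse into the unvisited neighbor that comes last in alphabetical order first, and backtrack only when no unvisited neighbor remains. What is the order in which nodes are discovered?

Visit U
U → R
R → V
V → X
X → Y
Y → S
S → J
J → Q
Q → W
W → T
T → E
E → L
L → P
P → O
O → F
F → N
N → K
K → I
I → M
M → G
K → H

U, R, V, X, Y, S, J, Q, W, T, E, L, P, O, F, N, K, I, M, G, H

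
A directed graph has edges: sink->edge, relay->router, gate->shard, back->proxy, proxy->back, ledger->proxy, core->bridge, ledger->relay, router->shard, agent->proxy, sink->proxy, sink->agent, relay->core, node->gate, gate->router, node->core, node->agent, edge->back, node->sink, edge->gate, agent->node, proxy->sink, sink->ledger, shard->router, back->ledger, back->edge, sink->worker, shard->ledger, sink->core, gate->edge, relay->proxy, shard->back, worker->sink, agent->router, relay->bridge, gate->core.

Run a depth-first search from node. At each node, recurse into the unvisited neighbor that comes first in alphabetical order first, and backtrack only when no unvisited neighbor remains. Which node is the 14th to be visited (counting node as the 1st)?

Visit node
node → agent
agent → proxy
proxy → back
back → edge
edge → gate
gate → core
core → bridge
gate → router
router → shard
shard → ledger
ledger → relay
proxy → sink
sink → worker

Visit order: node, agent, proxy, back, edge, gate, core, bridge, router, shard, ledger, relay, sink, worker

worker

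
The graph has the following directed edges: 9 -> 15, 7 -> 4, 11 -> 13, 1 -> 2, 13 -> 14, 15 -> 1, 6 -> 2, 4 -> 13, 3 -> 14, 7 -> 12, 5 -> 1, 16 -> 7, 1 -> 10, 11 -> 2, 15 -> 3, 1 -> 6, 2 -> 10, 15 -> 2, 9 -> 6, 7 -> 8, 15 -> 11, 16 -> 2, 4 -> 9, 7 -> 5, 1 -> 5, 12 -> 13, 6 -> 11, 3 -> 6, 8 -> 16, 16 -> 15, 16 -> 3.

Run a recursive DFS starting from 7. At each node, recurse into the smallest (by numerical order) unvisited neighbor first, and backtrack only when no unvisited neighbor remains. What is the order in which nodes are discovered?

Visit 7
7 → 4
4 → 9
9 → 6
6 → 2
2 → 10
6 → 11
11 → 13
13 → 14
9 → 15
15 → 1
1 → 5
15 → 3
7 → 8
8 → 16
7 → 12

7 → 4 → 9 → 6 → 2 → 10 → 11 → 13 → 14 → 15 → 1 → 5 → 3 → 8 → 16 → 12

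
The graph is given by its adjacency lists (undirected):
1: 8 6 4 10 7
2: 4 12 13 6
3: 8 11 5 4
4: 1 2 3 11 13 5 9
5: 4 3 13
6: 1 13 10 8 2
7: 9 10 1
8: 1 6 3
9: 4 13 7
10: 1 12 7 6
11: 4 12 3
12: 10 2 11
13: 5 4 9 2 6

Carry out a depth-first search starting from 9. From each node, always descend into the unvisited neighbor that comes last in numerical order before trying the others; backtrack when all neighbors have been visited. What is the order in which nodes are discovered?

9 13 6 10 12 11 4 5 3 8 1 7 2

Visit 9
9 → 13
13 → 6
6 → 10
10 → 12
12 → 11
11 → 4
4 → 5
5 → 3
3 → 8
8 → 1
1 → 7
4 → 2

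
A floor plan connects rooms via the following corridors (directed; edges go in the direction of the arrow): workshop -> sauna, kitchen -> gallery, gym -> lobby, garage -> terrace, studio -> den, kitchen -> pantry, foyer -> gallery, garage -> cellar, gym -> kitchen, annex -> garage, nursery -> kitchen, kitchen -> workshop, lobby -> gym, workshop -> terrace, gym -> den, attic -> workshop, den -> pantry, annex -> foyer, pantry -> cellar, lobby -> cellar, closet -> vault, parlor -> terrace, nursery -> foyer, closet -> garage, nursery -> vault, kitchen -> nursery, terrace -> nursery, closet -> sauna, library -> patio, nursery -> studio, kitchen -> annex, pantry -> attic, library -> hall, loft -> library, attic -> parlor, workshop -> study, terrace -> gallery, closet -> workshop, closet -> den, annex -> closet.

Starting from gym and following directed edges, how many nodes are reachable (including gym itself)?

BFS from gym visits: gym, den, kitchen, lobby, pantry, annex, gallery, nursery, workshop, cellar, attic, closet, foyer, garage, studio, vault, sauna, study, terrace, parlor
Reachable nodes: 20 of 24 total.

20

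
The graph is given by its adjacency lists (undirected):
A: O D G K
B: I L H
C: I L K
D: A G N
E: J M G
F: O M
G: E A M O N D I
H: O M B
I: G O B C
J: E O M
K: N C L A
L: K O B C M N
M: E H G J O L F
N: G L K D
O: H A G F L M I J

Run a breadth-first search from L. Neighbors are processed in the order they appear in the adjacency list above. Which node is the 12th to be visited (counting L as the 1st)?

I

Visit L; enqueue K, O, B, C, M, N → queue [K, O, B, C, M, N]
Visit K; enqueue A → queue [O, B, C, M, N, A]
Visit O; enqueue H, G, F, I, J → queue [B, C, M, N, A, H, G, F, I, J]
Visit B → queue [C, M, N, A, H, G, F, I, J]
Visit C → queue [M, N, A, H, G, F, I, J]
Visit M; enqueue E → queue [N, A, H, G, F, I, J, E]
Visit N; enqueue D → queue [A, H, G, F, I, J, E, D]
Visit A → queue [H, G, F, I, J, E, D]
Visit H → queue [G, F, I, J, E, D]
Visit G → queue [F, I, J, E, D]
Visit F → queue [I, J, E, D]
Visit I → queue [J, E, D]
Visit J → queue [E, D]
Visit E → queue [D]
Visit D → queue []

Visit order: L, K, O, B, C, M, N, A, H, G, F, I, J, E, D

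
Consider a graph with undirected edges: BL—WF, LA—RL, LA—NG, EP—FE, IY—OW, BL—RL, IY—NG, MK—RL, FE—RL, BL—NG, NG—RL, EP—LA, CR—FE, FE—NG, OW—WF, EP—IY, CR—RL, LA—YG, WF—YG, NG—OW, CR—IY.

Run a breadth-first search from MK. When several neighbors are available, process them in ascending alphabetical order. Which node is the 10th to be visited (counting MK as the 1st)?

Visit MK; enqueue RL → queue [RL]
Visit RL; enqueue BL, CR, FE, LA, NG → queue [BL, CR, FE, LA, NG]
Visit BL; enqueue WF → queue [CR, FE, LA, NG, WF]
Visit CR; enqueue IY → queue [FE, LA, NG, WF, IY]
Visit FE; enqueue EP → queue [LA, NG, WF, IY, EP]
Visit LA; enqueue YG → queue [NG, WF, IY, EP, YG]
Visit NG; enqueue OW → queue [WF, IY, EP, YG, OW]
Visit WF → queue [IY, EP, YG, OW]
Visit IY → queue [EP, YG, OW]
Visit EP → queue [YG, OW]
Visit YG → queue [OW]
Visit OW → queue []

Visit order: MK, RL, BL, CR, FE, LA, NG, WF, IY, EP, YG, OW

EP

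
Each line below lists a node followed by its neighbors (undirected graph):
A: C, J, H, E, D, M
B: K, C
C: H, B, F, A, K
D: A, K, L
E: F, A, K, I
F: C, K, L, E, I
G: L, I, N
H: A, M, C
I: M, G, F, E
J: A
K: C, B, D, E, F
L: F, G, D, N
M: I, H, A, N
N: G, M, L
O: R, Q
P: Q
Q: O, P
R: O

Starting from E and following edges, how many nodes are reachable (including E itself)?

BFS from E visits: E, K, I, F, A, D, C, B, M, G, L, J, H, N
Reachable nodes: 14 of 18 total.

14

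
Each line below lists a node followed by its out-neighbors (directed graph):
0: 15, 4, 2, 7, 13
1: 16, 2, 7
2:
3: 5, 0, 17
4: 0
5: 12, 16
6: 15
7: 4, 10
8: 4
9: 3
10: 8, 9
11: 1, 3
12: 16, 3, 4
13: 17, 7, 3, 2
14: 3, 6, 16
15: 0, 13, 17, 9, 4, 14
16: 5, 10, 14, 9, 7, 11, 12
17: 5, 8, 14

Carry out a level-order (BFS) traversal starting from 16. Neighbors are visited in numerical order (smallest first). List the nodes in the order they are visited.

16, 5, 7, 9, 10, 11, 12, 14, 4, 3, 8, 1, 6, 0, 17, 2, 15, 13

Visit 16; enqueue 5, 7, 9, 10, 11, 12, 14 → queue [5, 7, 9, 10, 11, 12, 14]
Visit 5 → queue [7, 9, 10, 11, 12, 14]
Visit 7; enqueue 4 → queue [9, 10, 11, 12, 14, 4]
Visit 9; enqueue 3 → queue [10, 11, 12, 14, 4, 3]
Visit 10; enqueue 8 → queue [11, 12, 14, 4, 3, 8]
Visit 11; enqueue 1 → queue [12, 14, 4, 3, 8, 1]
Visit 12 → queue [14, 4, 3, 8, 1]
Visit 14; enqueue 6 → queue [4, 3, 8, 1, 6]
Visit 4; enqueue 0 → queue [3, 8, 1, 6, 0]
Visit 3; enqueue 17 → queue [8, 1, 6, 0, 17]
Visit 8 → queue [1, 6, 0, 17]
Visit 1; enqueue 2 → queue [6, 0, 17, 2]
Visit 6; enqueue 15 → queue [0, 17, 2, 15]
Visit 0; enqueue 13 → queue [17, 2, 15, 13]
Visit 17 → queue [2, 15, 13]
Visit 2 → queue [15, 13]
Visit 15 → queue [13]
Visit 13 → queue []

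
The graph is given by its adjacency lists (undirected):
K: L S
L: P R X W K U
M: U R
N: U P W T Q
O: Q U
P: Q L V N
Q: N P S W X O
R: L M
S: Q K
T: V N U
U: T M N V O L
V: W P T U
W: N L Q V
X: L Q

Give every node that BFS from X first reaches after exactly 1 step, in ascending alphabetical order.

Level 0: X
Level 1: L, Q
Level 2: K, N, O, P, R, S, U, W
Level 3: M, T, V

L, Q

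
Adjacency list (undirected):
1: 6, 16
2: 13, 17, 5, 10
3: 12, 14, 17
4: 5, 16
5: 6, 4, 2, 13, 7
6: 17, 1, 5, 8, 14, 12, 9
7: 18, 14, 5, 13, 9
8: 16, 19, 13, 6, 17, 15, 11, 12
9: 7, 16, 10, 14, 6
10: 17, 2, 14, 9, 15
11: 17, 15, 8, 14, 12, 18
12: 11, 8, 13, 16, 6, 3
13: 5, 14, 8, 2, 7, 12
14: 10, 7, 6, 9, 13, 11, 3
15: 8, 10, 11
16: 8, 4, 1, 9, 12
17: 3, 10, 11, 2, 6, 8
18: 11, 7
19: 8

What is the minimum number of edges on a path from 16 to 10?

Level 0: 16
Level 1: 1, 4, 8, 9, 12
Level 2: 3, 5, 6, 7, 10, 11, 13, 14, 15, 17, 19
Level 3: 2, 18
10 first appears at level 2.

2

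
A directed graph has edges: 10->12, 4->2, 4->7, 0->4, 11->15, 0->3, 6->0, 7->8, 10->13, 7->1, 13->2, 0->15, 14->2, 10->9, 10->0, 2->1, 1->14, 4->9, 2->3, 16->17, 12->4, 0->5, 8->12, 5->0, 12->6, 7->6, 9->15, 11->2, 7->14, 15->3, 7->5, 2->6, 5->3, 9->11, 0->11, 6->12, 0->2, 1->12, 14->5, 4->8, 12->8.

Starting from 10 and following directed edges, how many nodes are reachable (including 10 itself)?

BFS from 10 visits: 10, 13, 12, 9, 0, 2, 8, 6, 4, 15, 11, 5, 3, 1, 7, 14
Reachable nodes: 16 of 18 total.

16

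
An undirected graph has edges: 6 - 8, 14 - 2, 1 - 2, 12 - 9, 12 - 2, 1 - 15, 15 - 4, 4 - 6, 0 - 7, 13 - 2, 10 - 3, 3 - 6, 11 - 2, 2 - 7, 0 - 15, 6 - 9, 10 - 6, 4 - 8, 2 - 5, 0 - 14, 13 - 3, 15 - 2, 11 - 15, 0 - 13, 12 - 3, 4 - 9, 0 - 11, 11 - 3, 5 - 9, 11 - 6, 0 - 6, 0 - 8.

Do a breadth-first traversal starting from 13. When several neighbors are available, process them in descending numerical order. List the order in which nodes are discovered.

13 -> 3 -> 2 -> 0 -> 12 -> 11 -> 10 -> 6 -> 15 -> 14 -> 7 -> 5 -> 1 -> 8 -> 9 -> 4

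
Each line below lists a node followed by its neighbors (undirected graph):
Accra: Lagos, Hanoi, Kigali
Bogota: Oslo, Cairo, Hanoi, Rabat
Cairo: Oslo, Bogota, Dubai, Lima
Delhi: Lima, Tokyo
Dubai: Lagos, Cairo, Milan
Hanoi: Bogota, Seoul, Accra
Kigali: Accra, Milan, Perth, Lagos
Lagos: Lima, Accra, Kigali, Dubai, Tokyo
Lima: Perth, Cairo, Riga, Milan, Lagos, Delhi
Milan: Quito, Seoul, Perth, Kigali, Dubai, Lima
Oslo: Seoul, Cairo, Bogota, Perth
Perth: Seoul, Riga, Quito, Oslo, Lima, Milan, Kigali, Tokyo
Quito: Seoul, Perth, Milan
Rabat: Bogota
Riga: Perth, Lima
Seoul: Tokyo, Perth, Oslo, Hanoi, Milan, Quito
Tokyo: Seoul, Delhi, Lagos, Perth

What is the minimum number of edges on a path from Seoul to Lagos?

2

Level 0: Seoul
Level 1: Hanoi, Milan, Oslo, Perth, Quito, Tokyo
Level 2: Accra, Bogota, Cairo, Delhi, Dubai, Kigali, Lagos, Lima, Riga
Level 3: Rabat
Lagos first appears at level 2.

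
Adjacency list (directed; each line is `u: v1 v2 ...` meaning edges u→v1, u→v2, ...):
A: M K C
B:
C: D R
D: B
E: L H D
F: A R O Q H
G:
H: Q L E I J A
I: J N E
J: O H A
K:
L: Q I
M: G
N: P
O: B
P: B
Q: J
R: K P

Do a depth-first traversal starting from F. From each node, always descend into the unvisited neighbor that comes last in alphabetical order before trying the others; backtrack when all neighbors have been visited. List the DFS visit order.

Visit F
F → R
R → P
P → B
R → K
F → Q
Q → J
J → O
J → H
H → L
L → I
I → N
I → E
E → D
H → A
A → M
M → G
A → C

F -> R -> P -> B -> K -> Q -> J -> O -> H -> L -> I -> N -> E -> D -> A -> M -> G -> C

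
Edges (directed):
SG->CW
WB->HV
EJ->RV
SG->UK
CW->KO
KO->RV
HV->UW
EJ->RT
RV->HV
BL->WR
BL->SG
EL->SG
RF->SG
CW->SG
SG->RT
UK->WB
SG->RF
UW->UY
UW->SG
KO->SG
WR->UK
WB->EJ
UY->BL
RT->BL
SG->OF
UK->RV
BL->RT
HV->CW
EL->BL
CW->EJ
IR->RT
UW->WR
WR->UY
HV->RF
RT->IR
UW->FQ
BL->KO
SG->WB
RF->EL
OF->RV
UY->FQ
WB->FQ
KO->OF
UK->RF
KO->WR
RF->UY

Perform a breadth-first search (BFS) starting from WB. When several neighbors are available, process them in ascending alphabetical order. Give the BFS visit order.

Visit WB; enqueue EJ, FQ, HV → queue [EJ, FQ, HV]
Visit EJ; enqueue RT, RV → queue [FQ, HV, RT, RV]
Visit FQ → queue [HV, RT, RV]
Visit HV; enqueue CW, RF, UW → queue [RT, RV, CW, RF, UW]
Visit RT; enqueue BL, IR → queue [RV, CW, RF, UW, BL, IR]
Visit RV → queue [CW, RF, UW, BL, IR]
Visit CW; enqueue KO, SG → queue [RF, UW, BL, IR, KO, SG]
Visit RF; enqueue EL, UY → queue [UW, BL, IR, KO, SG, EL, UY]
Visit UW; enqueue WR → queue [BL, IR, KO, SG, EL, UY, WR]
Visit BL → queue [IR, KO, SG, EL, UY, WR]
Visit IR → queue [KO, SG, EL, UY, WR]
Visit KO; enqueue OF → queue [SG, EL, UY, WR, OF]
Visit SG; enqueue UK → queue [EL, UY, WR, OF, UK]
Visit EL → queue [UY, WR, OF, UK]
Visit UY → queue [WR, OF, UK]
Visit WR → queue [OF, UK]
Visit OF → queue [UK]
Visit UK → queue []

WB → EJ → FQ → HV → RT → RV → CW → RF → UW → BL → IR → KO → SG → EL → UY → WR → OF → UK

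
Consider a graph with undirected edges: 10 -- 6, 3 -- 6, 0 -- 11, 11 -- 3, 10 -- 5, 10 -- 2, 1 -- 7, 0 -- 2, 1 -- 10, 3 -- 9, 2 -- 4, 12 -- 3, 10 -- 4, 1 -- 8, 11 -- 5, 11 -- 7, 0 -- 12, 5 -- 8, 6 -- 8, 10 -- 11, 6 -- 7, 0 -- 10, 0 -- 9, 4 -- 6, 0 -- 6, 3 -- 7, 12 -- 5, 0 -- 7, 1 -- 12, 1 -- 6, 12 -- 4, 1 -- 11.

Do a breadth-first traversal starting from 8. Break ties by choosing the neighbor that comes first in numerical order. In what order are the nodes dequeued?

8 → 1 → 5 → 6 → 7 → 10 → 11 → 12 → 0 → 3 → 4 → 2 → 9

Visit 8; enqueue 1, 5, 6 → queue [1, 5, 6]
Visit 1; enqueue 7, 10, 11, 12 → queue [5, 6, 7, 10, 11, 12]
Visit 5 → queue [6, 7, 10, 11, 12]
Visit 6; enqueue 0, 3, 4 → queue [7, 10, 11, 12, 0, 3, 4]
Visit 7 → queue [10, 11, 12, 0, 3, 4]
Visit 10; enqueue 2 → queue [11, 12, 0, 3, 4, 2]
Visit 11 → queue [12, 0, 3, 4, 2]
Visit 12 → queue [0, 3, 4, 2]
Visit 0; enqueue 9 → queue [3, 4, 2, 9]
Visit 3 → queue [4, 2, 9]
Visit 4 → queue [2, 9]
Visit 2 → queue [9]
Visit 9 → queue []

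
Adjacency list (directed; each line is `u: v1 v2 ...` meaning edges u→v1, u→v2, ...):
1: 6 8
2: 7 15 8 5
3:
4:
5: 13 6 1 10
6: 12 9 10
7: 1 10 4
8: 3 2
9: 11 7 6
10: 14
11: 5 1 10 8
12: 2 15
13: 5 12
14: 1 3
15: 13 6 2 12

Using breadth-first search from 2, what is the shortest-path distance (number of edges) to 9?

3

Level 0: 2
Level 1: 5, 7, 8, 15
Level 2: 1, 3, 4, 6, 10, 12, 13
Level 3: 9, 14
Level 4: 11
9 first appears at level 3.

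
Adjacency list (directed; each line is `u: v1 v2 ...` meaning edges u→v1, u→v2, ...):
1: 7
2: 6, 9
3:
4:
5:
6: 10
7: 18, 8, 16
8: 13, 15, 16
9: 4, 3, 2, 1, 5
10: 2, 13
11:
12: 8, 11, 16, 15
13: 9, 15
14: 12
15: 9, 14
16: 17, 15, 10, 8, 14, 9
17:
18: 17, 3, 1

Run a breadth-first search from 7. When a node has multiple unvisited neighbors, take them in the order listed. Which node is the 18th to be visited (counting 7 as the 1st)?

Visit 7; enqueue 18, 8, 16 → queue [18, 8, 16]
Visit 18; enqueue 17, 3, 1 → queue [8, 16, 17, 3, 1]
Visit 8; enqueue 13, 15 → queue [16, 17, 3, 1, 13, 15]
Visit 16; enqueue 10, 14, 9 → queue [17, 3, 1, 13, 15, 10, 14, 9]
Visit 17 → queue [3, 1, 13, 15, 10, 14, 9]
Visit 3 → queue [1, 13, 15, 10, 14, 9]
Visit 1 → queue [13, 15, 10, 14, 9]
Visit 13 → queue [15, 10, 14, 9]
Visit 15 → queue [10, 14, 9]
Visit 10; enqueue 2 → queue [14, 9, 2]
Visit 14; enqueue 12 → queue [9, 2, 12]
Visit 9; enqueue 4, 5 → queue [2, 12, 4, 5]
Visit 2; enqueue 6 → queue [12, 4, 5, 6]
Visit 12; enqueue 11 → queue [4, 5, 6, 11]
Visit 4 → queue [5, 6, 11]
Visit 5 → queue [6, 11]
Visit 6 → queue [11]
Visit 11 → queue []

Visit order: 7, 18, 8, 16, 17, 3, 1, 13, 15, 10, 14, 9, 2, 12, 4, 5, 6, 11

11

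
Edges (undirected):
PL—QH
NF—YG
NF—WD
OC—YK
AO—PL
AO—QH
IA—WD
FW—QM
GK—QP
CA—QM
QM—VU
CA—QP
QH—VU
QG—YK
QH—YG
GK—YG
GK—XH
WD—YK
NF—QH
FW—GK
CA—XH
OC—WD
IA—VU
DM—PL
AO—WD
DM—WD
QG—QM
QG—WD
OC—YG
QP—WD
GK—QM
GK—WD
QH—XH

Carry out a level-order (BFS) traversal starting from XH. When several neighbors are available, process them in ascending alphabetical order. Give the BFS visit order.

XH → CA → GK → QH → QM → QP → FW → WD → YG → AO → NF → PL → VU → QG → DM → IA → OC → YK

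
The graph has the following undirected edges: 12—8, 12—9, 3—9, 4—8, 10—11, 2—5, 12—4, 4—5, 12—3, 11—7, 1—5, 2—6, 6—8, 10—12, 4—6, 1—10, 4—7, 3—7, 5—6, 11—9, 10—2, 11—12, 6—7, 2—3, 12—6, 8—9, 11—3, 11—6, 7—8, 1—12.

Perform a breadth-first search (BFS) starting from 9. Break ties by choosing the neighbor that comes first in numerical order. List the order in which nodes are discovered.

9 -> 3 -> 8 -> 11 -> 12 -> 2 -> 7 -> 4 -> 6 -> 10 -> 1 -> 5

Visit 9; enqueue 3, 8, 11, 12 → queue [3, 8, 11, 12]
Visit 3; enqueue 2, 7 → queue [8, 11, 12, 2, 7]
Visit 8; enqueue 4, 6 → queue [11, 12, 2, 7, 4, 6]
Visit 11; enqueue 10 → queue [12, 2, 7, 4, 6, 10]
Visit 12; enqueue 1 → queue [2, 7, 4, 6, 10, 1]
Visit 2; enqueue 5 → queue [7, 4, 6, 10, 1, 5]
Visit 7 → queue [4, 6, 10, 1, 5]
Visit 4 → queue [6, 10, 1, 5]
Visit 6 → queue [10, 1, 5]
Visit 10 → queue [1, 5]
Visit 1 → queue [5]
Visit 5 → queue []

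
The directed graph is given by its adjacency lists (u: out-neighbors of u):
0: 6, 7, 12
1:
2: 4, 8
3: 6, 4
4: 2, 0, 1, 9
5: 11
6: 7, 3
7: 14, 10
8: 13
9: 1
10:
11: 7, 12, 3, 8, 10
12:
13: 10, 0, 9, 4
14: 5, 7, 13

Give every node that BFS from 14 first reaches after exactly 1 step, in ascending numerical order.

Level 0: 14
Level 1: 5, 7, 13
Level 2: 0, 4, 9, 10, 11
Level 3: 1, 2, 3, 6, 8, 12

5, 7, 13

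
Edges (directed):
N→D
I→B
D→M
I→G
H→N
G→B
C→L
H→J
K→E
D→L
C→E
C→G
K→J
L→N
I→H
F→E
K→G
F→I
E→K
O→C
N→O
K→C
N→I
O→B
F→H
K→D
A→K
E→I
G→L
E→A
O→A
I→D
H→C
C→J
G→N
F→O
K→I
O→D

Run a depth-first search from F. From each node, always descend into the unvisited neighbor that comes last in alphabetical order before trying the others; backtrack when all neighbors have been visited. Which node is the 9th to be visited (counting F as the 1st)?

Visit F
F → O
O → D
D → M
D → L
L → N
N → I
I → H
H → J
H → C
C → G
G → B
C → E
E → K
E → A

Visit order: F, O, D, M, L, N, I, H, J, C, G, B, E, K, A

J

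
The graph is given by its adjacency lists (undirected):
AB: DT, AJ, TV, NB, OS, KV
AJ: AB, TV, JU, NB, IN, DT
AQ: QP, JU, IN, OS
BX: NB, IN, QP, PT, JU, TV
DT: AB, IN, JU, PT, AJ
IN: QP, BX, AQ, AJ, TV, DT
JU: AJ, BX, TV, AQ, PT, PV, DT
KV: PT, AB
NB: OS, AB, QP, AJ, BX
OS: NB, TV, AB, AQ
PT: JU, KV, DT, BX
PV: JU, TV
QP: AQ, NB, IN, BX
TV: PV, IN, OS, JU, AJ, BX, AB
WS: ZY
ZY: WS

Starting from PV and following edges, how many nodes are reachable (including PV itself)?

14

BFS from PV visits: PV, JU, TV, AJ, AQ, BX, DT, PT, AB, IN, OS, NB, QP, KV
Reachable nodes: 14 of 16 total.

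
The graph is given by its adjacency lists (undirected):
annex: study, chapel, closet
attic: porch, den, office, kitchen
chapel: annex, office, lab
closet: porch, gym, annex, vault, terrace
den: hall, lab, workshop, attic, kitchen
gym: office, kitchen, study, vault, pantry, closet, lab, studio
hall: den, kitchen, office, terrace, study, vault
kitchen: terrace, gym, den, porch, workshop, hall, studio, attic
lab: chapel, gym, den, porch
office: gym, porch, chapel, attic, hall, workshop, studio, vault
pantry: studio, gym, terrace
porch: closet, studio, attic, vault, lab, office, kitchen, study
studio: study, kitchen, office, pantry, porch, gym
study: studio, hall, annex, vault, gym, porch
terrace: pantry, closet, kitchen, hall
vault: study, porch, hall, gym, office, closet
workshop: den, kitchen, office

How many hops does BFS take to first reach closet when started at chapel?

2

Level 0: chapel
Level 1: annex, lab, office
Level 2: attic, closet, den, gym, hall, porch, studio, study, vault, workshop
Level 3: kitchen, pantry, terrace
closet first appears at level 2.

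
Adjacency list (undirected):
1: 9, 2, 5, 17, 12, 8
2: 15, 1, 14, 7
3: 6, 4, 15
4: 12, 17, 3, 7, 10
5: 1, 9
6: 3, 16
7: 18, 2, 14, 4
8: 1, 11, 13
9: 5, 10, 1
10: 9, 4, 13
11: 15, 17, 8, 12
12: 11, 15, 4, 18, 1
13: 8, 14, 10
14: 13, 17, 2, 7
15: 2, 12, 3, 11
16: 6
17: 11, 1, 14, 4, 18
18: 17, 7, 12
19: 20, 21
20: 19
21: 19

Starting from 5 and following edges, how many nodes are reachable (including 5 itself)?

BFS from 5 visits: 5, 9, 1, 10, 17, 12, 8, 2, 13, 4, 18, 14, 11, 15, 7, 3, 6, 16
Reachable nodes: 18 of 21 total.

18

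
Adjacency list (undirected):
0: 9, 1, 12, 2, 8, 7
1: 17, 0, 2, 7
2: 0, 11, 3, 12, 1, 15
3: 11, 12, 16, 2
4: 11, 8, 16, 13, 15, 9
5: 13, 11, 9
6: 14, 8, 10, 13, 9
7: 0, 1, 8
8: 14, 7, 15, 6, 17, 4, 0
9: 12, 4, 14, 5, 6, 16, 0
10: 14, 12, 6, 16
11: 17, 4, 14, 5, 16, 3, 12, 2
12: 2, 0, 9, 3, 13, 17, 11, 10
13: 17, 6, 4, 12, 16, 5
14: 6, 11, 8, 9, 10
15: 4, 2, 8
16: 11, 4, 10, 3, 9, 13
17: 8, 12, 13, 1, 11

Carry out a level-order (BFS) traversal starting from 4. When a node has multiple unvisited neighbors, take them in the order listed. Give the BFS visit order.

4, 11, 8, 16, 13, 15, 9, 17, 14, 5, 3, 12, 2, 7, 6, 0, 10, 1

Visit 4; enqueue 11, 8, 16, 13, 15, 9 → queue [11, 8, 16, 13, 15, 9]
Visit 11; enqueue 17, 14, 5, 3, 12, 2 → queue [8, 16, 13, 15, 9, 17, 14, 5, 3, 12, 2]
Visit 8; enqueue 7, 6, 0 → queue [16, 13, 15, 9, 17, 14, 5, 3, 12, 2, 7, 6, 0]
Visit 16; enqueue 10 → queue [13, 15, 9, 17, 14, 5, 3, 12, 2, 7, 6, 0, 10]
Visit 13 → queue [15, 9, 17, 14, 5, 3, 12, 2, 7, 6, 0, 10]
Visit 15 → queue [9, 17, 14, 5, 3, 12, 2, 7, 6, 0, 10]
Visit 9 → queue [17, 14, 5, 3, 12, 2, 7, 6, 0, 10]
Visit 17; enqueue 1 → queue [14, 5, 3, 12, 2, 7, 6, 0, 10, 1]
Visit 14 → queue [5, 3, 12, 2, 7, 6, 0, 10, 1]
Visit 5 → queue [3, 12, 2, 7, 6, 0, 10, 1]
Visit 3 → queue [12, 2, 7, 6, 0, 10, 1]
Visit 12 → queue [2, 7, 6, 0, 10, 1]
Visit 2 → queue [7, 6, 0, 10, 1]
Visit 7 → queue [6, 0, 10, 1]
Visit 6 → queue [0, 10, 1]
Visit 0 → queue [10, 1]
Visit 10 → queue [1]
Visit 1 → queue []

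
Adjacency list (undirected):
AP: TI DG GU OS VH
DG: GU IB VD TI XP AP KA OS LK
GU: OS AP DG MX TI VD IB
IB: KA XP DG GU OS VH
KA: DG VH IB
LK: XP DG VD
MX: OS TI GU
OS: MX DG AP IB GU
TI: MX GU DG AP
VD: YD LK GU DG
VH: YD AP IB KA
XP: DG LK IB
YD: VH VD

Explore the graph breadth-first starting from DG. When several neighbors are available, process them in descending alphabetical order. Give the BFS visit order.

Visit DG; enqueue XP, VD, TI, OS, LK, KA, IB, GU, AP → queue [XP, VD, TI, OS, LK, KA, IB, GU, AP]
Visit XP → queue [VD, TI, OS, LK, KA, IB, GU, AP]
Visit VD; enqueue YD → queue [TI, OS, LK, KA, IB, GU, AP, YD]
Visit TI; enqueue MX → queue [OS, LK, KA, IB, GU, AP, YD, MX]
Visit OS → queue [LK, KA, IB, GU, AP, YD, MX]
Visit LK → queue [KA, IB, GU, AP, YD, MX]
Visit KA; enqueue VH → queue [IB, GU, AP, YD, MX, VH]
Visit IB → queue [GU, AP, YD, MX, VH]
Visit GU → queue [AP, YD, MX, VH]
Visit AP → queue [YD, MX, VH]
Visit YD → queue [MX, VH]
Visit MX → queue [VH]
Visit VH → queue []

DG, XP, VD, TI, OS, LK, KA, IB, GU, AP, YD, MX, VH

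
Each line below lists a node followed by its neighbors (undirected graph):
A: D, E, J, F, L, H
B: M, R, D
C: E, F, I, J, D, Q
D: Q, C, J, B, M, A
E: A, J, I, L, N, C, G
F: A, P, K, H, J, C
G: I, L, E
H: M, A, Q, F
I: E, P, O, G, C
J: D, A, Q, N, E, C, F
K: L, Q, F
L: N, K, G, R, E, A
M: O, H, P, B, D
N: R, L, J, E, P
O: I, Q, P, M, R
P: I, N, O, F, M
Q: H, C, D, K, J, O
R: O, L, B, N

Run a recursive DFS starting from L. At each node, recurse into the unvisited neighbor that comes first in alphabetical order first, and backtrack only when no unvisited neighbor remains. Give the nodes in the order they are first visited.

Visit L
L → A
A → D
D → B
B → M
M → H
H → F
F → C
C → E
E → G
G → I
I → O
O → P
P → N
N → J
J → Q
Q → K
N → R

L → A → D → B → M → H → F → C → E → G → I → O → P → N → J → Q → K → R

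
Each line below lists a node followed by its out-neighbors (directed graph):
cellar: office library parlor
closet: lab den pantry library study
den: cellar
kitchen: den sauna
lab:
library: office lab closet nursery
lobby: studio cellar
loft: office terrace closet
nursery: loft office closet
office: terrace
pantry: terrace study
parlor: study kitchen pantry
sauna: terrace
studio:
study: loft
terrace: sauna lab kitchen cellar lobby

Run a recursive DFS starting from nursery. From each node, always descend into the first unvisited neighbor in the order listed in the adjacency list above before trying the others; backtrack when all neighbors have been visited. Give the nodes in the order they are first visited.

Visit nursery
nursery → loft
loft → office
office → terrace
terrace → sauna
terrace → lab
terrace → kitchen
kitchen → den
den → cellar
cellar → library
library → closet
closet → pantry
pantry → study
cellar → parlor
terrace → lobby
lobby → studio

nursery, loft, office, terrace, sauna, lab, kitchen, den, cellar, library, closet, pantry, study, parlor, lobby, studio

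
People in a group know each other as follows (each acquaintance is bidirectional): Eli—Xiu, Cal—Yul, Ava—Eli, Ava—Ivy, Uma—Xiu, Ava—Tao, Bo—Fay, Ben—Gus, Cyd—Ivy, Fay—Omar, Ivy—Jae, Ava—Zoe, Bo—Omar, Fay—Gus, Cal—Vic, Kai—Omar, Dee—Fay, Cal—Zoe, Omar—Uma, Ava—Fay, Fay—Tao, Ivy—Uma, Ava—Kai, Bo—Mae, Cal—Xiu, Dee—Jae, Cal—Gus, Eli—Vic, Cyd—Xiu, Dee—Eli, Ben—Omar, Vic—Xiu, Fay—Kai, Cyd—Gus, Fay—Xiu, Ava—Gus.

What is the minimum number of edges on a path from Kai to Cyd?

3

Level 0: Kai
Level 1: Ava, Fay, Omar
Level 2: Ben, Bo, Dee, Eli, Gus, Ivy, Tao, Uma, Xiu, Zoe
Level 3: Cal, Cyd, Jae, Mae, Vic
Level 4: Yul
Cyd first appears at level 3.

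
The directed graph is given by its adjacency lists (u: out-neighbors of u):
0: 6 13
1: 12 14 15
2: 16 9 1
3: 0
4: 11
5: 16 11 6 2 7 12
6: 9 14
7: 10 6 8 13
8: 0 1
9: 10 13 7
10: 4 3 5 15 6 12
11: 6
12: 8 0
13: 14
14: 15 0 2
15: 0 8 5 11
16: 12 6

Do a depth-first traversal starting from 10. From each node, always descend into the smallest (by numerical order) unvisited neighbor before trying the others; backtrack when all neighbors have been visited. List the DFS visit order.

10, 3, 0, 6, 9, 7, 8, 1, 12, 14, 2, 16, 15, 5, 11, 13, 4

Visit 10
10 → 3
3 → 0
0 → 6
6 → 9
9 → 7
7 → 8
8 → 1
1 → 12
1 → 14
14 → 2
2 → 16
14 → 15
15 → 5
5 → 11
7 → 13
10 → 4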